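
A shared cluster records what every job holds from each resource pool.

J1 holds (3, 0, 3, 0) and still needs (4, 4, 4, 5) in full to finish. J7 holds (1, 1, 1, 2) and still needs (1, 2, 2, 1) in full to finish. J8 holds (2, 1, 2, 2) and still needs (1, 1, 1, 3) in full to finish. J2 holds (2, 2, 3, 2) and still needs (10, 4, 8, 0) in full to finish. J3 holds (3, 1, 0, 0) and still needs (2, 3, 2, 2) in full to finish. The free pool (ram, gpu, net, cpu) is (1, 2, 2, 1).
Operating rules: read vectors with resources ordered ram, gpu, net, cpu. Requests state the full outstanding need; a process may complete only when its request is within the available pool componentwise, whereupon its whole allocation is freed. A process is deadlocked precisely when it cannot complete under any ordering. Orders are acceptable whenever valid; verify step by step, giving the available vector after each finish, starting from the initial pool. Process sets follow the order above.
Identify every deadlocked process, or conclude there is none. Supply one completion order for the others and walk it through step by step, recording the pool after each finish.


Nothing here is deadlocked.
Key observation: J7 can run right away; the returned allocation unlocks the remaining processes in turn.
The rest can finish in the order J7, J3, J8, J1, J2. Check, step by step:
  pool = (1, 2, 2, 1)
  J7: need (1, 2, 2, 1) fits (1, 2, 2, 1); releases (1, 1, 1, 2), pool now (2, 3, 3, 3)
  J3: need (2, 3, 2, 2) fits (2, 3, 3, 3); releases (3, 1, 0, 0), pool now (5, 4, 3, 3)
  J8: need (1, 1, 1, 3) fits (5, 4, 3, 3); releases (2, 1, 2, 2), pool now (7, 5, 5, 5)
  J1: need (4, 4, 4, 5) fits (7, 5, 5, 5); releases (3, 0, 3, 0), pool now (10, 5, 8, 5)
  J2: need (10, 4, 8, 0) fits (10, 5, 8, 5); releases (2, 2, 3, 2), pool now (12, 7, 11, 7)


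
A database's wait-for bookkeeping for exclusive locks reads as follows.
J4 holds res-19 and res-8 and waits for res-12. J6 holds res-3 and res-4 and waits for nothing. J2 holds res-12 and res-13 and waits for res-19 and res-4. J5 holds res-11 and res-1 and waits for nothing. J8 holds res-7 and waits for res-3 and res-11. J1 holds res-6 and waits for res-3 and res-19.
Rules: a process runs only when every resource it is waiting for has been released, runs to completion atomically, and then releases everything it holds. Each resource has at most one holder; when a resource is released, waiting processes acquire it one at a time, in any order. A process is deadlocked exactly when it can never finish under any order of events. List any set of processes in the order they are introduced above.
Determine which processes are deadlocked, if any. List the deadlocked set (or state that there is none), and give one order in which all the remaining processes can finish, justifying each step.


The deadlocked set is J4, J2 and J1.
Key observation: the wait chain closes on itself along J4 -> J2 -> J4; J1 waits into the deadlock from upstream.
A valid finishing order for the others: J6, J5, J8.
Step-by-step check:
  J6: no waits; runs immediately, freeing res-3 and res-4
  J5: no waits; runs immediately, freeing res-11 and res-1
  J8: everything it awaited (res-3 and res-11) is free; runs, freeing res-7


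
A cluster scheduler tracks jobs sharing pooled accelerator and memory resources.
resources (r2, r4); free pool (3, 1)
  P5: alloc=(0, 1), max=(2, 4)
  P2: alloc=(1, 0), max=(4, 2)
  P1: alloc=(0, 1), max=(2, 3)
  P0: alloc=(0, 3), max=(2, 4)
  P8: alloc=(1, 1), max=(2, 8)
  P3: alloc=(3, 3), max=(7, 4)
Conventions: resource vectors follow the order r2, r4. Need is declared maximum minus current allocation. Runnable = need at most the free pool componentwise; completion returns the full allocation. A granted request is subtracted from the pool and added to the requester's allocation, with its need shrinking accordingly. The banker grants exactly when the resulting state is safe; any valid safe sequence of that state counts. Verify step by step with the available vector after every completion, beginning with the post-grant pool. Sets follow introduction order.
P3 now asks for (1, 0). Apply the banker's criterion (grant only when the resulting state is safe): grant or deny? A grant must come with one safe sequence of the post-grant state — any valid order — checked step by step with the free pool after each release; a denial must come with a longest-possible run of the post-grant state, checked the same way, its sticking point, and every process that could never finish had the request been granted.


DENY. Granting would leave the state unsafe.
Key observation: after P0, P1, P5 the pool peaks at (2, 6), and each blocked process is short somewhere: P2 on r2; P8 on r4; P3 on r2.
On the post-grant state, P0, P1, P5 is a maximal run — nothing extends it. Verifying each step:
  pool = (2, 1)
  P0 needs (2, 1) <= (2, 1) -> finishes; pool += (0, 3) = (2, 4)
  P1 needs (2, 2) <= (2, 4) -> finishes; pool += (0, 1) = (2, 5)
  P5 needs (2, 3) <= (2, 5) -> finishes; pool += (0, 1) = (2, 6)
  P2 still needs (3, 2) but only (2, 6) is free — short on r2
  P8 still needs (1, 7) but only (2, 6) is free — short on r4
  P3 still needs (3, 1) but only (2, 6) is free — short on r2
Had the request been granted, P2, P8 and P3 could never finish.


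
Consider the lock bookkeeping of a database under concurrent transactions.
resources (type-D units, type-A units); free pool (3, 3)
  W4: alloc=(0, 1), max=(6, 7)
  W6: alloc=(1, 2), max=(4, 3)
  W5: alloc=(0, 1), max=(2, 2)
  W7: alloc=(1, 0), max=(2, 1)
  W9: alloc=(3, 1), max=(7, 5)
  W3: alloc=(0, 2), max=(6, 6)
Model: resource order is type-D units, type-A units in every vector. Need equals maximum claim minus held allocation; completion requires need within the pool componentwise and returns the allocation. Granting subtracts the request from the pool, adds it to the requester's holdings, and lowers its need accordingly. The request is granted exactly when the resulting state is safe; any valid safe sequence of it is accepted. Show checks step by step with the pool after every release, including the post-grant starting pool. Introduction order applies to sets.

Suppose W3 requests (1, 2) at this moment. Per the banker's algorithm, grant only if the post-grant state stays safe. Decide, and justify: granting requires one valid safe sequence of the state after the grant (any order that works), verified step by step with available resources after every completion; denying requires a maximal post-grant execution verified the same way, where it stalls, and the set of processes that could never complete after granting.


GRANT: granting preserves safety; a valid post-grant sequence is W7, W6, W5, W9, W3, W4.
Key observation: with (2, 1) left after the transfer, W7 can run at once — the state stays safe.
Verifying the post-grant state step by step:
  pool = (2, 1)
  run W7 (needs (1, 1), free (2, 1)); after release of (1, 0) the pool is (3, 1)
  run W6 (needs (3, 1), free (3, 1)); after release of (1, 2) the pool is (4, 3)
  run W5 (needs (2, 1), free (4, 3)); after release of (0, 1) the pool is (4, 4)
  run W9 (needs (4, 4), free (4, 4)); after release of (3, 1) the pool is (7, 5)
  run W3 (needs (5, 2), free (7, 5)); after release of (1, 4) the pool is (8, 9)
  run W4 (needs (6, 6), free (8, 9)); after release of (0, 1) the pool is (8, 10)


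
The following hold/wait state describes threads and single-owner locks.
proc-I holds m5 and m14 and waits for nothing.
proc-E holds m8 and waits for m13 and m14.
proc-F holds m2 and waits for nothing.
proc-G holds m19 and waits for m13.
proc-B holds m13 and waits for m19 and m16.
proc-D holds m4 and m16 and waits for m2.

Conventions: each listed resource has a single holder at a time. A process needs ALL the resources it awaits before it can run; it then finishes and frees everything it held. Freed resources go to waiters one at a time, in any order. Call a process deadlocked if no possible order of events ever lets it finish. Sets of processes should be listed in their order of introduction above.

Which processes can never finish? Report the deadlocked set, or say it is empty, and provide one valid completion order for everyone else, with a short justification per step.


The deadlocked set is proc-E, proc-G and proc-B.
Key observation: nobody on the ring proc-B -> proc-G -> proc-B can start until another member finishes, which never happens; proc-E waits into the deadlock from upstream.
One completion order for the rest: proc-F, proc-D, proc-I.
Walking it through:
  run proc-F (it waits on nothing); releases m2
  proc-D waits on m2 — all released -> runs and releases m4 and m16
  run proc-I (it waits on nothing); releases m5 and m14


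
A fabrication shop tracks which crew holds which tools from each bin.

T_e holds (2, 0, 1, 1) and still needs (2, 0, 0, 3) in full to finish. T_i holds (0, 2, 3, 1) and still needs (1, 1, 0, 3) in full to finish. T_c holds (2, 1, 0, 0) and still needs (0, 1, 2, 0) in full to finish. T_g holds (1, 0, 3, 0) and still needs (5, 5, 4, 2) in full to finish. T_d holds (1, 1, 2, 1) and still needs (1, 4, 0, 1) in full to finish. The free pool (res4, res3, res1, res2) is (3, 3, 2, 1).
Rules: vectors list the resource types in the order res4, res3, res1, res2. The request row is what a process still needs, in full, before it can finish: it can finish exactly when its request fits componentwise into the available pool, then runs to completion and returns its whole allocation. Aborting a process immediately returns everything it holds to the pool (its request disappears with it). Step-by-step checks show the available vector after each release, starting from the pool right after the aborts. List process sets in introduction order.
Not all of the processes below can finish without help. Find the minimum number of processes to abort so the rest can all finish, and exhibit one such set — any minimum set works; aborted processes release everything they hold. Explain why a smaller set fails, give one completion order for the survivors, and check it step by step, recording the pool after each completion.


Minimum abort set: T_e.
Key observation: the returned (2, 0, 1, 1) from T_e is what brings T_i — unrunnable before, under any order — into play at step 3.
No smaller set exists: with zero aborts the deadlock remains.
One survivor order: T_c, T_d, T_i, T_g. Walking it through (post-abort pool first):
  pool = (5, 3, 3, 2)
  T_c needs (0, 1, 2, 0) <= (5, 3, 3, 2) -> finishes; pool += (2, 1, 0, 0) = (7, 4, 3, 2)
  T_d needs (1, 4, 0, 1) <= (7, 4, 3, 2) -> finishes; pool += (1, 1, 2, 1) = (8, 5, 5, 3)
  T_i needs (1, 1, 0, 3) <= (8, 5, 5, 3) -> finishes; pool += (0, 2, 3, 1) = (8, 7, 8, 4)
  T_g needs (5, 5, 4, 2) <= (8, 7, 8, 4) -> finishes; pool += (1, 0, 3, 0) = (9, 7, 11, 4)


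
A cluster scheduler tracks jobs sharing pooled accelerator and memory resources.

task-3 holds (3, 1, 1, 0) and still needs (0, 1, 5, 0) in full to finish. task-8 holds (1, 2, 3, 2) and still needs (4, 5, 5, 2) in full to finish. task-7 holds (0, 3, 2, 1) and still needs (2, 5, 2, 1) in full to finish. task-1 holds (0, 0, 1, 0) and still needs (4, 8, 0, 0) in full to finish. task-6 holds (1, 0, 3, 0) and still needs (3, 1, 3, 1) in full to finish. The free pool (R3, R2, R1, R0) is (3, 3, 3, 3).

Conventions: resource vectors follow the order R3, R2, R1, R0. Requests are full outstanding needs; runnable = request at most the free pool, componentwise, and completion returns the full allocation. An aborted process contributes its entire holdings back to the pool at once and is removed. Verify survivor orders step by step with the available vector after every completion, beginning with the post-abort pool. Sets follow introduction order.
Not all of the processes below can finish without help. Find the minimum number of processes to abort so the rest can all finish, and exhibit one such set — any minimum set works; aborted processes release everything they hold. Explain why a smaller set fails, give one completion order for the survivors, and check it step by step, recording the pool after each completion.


Minimum abort set: task-8.
Key observation: before aborting task-8, task-7 was permanently blocked — no order could ever run it; afterwards it completes at step 2.
No smaller set exists: with zero aborts the deadlock remains.
One survivor order: task-3, task-7, task-6, task-1. Step-by-step check (post-abort pool first):
  pool = (4, 5, 6, 5)
  task-3 needs (0, 1, 5, 0) <= (4, 5, 6, 5) -> finishes; pool += (3, 1, 1, 0) = (7, 6, 7, 5)
  task-7 needs (2, 5, 2, 1) <= (7, 6, 7, 5) -> finishes; pool += (0, 3, 2, 1) = (7, 9, 9, 6)
  task-6 needs (3, 1, 3, 1) <= (7, 9, 9, 6) -> finishes; pool += (1, 0, 3, 0) = (8, 9, 12, 6)
  task-1 needs (4, 8, 0, 0) <= (8, 9, 12, 6) -> finishes; pool += (0, 0, 1, 0) = (8, 9, 13, 6)


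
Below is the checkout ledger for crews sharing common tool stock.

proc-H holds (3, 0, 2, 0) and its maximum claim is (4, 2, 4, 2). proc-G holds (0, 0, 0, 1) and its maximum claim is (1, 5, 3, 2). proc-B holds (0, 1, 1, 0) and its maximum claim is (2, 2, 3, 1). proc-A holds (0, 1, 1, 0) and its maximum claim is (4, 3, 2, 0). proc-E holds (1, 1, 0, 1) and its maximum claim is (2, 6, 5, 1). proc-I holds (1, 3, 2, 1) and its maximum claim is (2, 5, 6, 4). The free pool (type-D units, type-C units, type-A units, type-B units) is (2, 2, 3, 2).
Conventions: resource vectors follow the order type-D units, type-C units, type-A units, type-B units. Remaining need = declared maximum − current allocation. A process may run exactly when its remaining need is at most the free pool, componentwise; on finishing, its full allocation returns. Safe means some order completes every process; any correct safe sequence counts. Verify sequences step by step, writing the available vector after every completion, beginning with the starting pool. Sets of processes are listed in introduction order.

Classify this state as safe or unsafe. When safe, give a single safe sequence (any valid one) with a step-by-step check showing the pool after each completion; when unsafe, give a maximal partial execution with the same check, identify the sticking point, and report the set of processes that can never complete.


UNSAFE — no complete ordering exists.
Key observation: after proc-H, proc-A, proc-B the pool peaks at (5, 4, 7, 2), and each blocked process is short somewhere: proc-G on type-C units; proc-E on type-C units; proc-I on type-B units.
Going as far as possible: proc-H, proc-A, proc-B; after that, nothing fits. Verifying each step:
  pool = (2, 2, 3, 2)
  proc-H: need (1, 2, 2, 2) fits (2, 2, 3, 2); releases (3, 0, 2, 0), pool now (5, 2, 5, 2)
  proc-A: need (4, 2, 1, 0) fits (5, 2, 5, 2); releases (0, 1, 1, 0), pool now (5, 3, 6, 2)
  proc-B: need (2, 1, 2, 1) fits (5, 3, 6, 2); releases (0, 1, 1, 0), pool now (5, 4, 7, 2)
  proc-G cannot run: need (1, 5, 3, 1) vs free (5, 4, 7, 2) (insufficient type-C units)
  proc-E cannot run: need (1, 5, 5, 0) vs free (5, 4, 7, 2) (insufficient type-C units)
  proc-I cannot run: need (1, 2, 4, 3) vs free (5, 4, 7, 2) (insufficient type-B units)
Never able to finish: proc-G, proc-E and proc-I.


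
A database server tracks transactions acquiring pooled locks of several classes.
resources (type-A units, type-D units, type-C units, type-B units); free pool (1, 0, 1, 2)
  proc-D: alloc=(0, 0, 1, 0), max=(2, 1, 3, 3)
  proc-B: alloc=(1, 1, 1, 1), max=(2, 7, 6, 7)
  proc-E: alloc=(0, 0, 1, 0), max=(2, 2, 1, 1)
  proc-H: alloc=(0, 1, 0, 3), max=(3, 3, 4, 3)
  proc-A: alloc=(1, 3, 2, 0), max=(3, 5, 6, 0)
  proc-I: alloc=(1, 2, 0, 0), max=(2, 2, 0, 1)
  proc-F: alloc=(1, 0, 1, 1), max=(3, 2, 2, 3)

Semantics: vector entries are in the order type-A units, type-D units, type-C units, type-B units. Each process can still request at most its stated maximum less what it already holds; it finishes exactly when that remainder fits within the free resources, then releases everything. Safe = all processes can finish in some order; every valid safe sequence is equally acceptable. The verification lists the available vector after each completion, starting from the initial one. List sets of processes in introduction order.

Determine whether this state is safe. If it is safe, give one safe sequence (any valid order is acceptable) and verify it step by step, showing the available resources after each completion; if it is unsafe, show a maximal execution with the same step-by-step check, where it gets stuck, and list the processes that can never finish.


SAFE — a valid safe sequence is proc-I, proc-E, proc-F, proc-D, proc-A, proc-H, proc-B.
Key observation: proc-I marks the first exact bind of the order: its need (1, 0, 0, 1) fits the free (1, 0, 1, 2) with zero slack on a requested resource.
Verifying each step:
  pool = (1, 0, 1, 2)
  proc-I: need (1, 0, 0, 1) fits (1, 0, 1, 2); releases (1, 2, 0, 0), pool now (2, 2, 1, 2)
  proc-E: need (2, 2, 0, 1) fits (2, 2, 1, 2); releases (0, 0, 1, 0), pool now (2, 2, 2, 2)
  proc-F: need (2, 2, 1, 2) fits (2, 2, 2, 2); releases (1, 0, 1, 1), pool now (3, 2, 3, 3)
  proc-D: need (2, 1, 2, 3) fits (3, 2, 3, 3); releases (0, 0, 1, 0), pool now (3, 2, 4, 3)
  proc-A: need (2, 2, 4, 0) fits (3, 2, 4, 3); releases (1, 3, 2, 0), pool now (4, 5, 6, 3)
  proc-H: need (3, 2, 4, 0) fits (4, 5, 6, 3); releases (0, 1, 0, 3), pool now (4, 6, 6, 6)
  proc-B: need (1, 6, 5, 6) fits (4, 6, 6, 6); releases (1, 1, 1, 1), pool now (5, 7, 7, 7)


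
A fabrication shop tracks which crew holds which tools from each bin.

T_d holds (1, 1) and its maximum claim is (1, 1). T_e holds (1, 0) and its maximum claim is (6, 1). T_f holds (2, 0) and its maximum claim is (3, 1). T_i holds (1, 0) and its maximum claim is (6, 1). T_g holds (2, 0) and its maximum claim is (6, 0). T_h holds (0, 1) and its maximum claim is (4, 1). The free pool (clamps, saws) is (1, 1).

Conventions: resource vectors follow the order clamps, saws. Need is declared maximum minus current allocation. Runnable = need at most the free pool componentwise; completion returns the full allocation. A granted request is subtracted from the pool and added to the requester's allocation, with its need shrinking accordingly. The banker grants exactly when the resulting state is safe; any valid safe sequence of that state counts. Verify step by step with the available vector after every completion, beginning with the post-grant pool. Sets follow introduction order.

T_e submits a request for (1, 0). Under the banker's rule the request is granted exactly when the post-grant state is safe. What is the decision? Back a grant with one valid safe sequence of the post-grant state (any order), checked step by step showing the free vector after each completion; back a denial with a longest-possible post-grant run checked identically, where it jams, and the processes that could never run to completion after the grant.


DENY — the pretend-granted state is unsafe.
Key observation: the wall is clamps: completing T_d, T_f brings the pool only to (3, 2), and all the rest need more.
On the post-grant state, T_d, T_f is a maximal run — nothing extends it. Step-by-step check:
  pool = (0, 1)
  run T_d (needs (0, 0), free (0, 1)); after release of (1, 1) the pool is (1, 2)
  run T_f (needs (1, 1), free (1, 2)); after release of (2, 0) the pool is (3, 2)
  blocked: T_e wants (4, 1), pool (3, 2) — not enough clamps
  blocked: T_i wants (5, 1), pool (3, 2) — not enough clamps
  blocked: T_g wants (4, 0), pool (3, 2) — not enough clamps
  blocked: T_h wants (4, 0), pool (3, 2) — not enough clamps
Had the request been granted, T_e, T_i, T_g and T_h could never finish.


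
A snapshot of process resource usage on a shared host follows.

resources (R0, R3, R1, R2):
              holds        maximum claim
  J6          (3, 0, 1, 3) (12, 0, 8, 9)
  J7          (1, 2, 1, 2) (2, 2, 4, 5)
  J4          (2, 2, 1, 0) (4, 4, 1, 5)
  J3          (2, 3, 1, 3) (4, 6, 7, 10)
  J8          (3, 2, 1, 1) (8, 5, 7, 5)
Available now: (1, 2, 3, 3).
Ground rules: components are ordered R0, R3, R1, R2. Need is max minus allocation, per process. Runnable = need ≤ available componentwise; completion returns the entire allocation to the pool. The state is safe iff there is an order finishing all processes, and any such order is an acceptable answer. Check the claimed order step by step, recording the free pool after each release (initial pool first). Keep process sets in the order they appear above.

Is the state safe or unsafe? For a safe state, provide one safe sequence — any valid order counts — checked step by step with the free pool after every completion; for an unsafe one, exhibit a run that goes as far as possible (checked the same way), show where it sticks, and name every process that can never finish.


The state is UNSAFE.
Key observation: the wall is R1: completing J7, J4 brings the pool only to (4, 6, 5, 5), and all the rest need more.
The run J7, J4 cannot be extended any further. Walking it through:
  pool = (1, 2, 3, 3)
  J7 needs (1, 0, 3, 3) <= (1, 2, 3, 3) -> finishes; pool += (1, 2, 1, 2) = (2, 4, 4, 5)
  J4 needs (2, 2, 0, 5) <= (2, 4, 4, 5) -> finishes; pool += (2, 2, 1, 0) = (4, 6, 5, 5)
  J6 cannot run: need (9, 0, 7, 6) vs free (4, 6, 5, 5) (insufficient R0, R1 and R2)
  J3 cannot run: need (2, 3, 6, 7) vs free (4, 6, 5, 5) (insufficient R1 and R2)
  J8 cannot run: need (5, 3, 6, 4) vs free (4, 6, 5, 5) (insufficient R0 and R1)
Never able to finish: J6, J3 and J8.


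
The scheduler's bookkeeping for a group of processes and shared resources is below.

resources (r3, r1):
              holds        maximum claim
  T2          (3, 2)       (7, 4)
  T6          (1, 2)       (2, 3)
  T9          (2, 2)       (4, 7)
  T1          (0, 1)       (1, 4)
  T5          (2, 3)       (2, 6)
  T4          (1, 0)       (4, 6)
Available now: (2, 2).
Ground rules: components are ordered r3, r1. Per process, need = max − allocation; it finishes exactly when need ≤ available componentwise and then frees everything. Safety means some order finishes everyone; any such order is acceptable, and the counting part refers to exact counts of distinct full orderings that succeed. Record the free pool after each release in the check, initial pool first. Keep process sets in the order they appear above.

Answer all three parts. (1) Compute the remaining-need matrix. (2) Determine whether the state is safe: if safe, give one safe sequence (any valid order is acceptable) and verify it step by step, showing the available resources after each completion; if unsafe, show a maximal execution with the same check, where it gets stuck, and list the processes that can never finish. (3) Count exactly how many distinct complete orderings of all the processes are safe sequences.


(1) Need matrix, components ordered r3, r1:
  T2: (4, 2)
  T6: (1, 1)
  T9: (2, 5)
  T1: (1, 3)
  T5: (0, 3)
  T4: (3, 6)
(2) SAFE, for example via the order T6, T5, T1, T4, T2, T9.
Key observation: no step in this order meets a requested resource exactly; the smallest headroom is 1, first reached at T6 (need (1, 1), pool (2, 2)).
Step-by-step check:
  pool = (2, 2)
  T6: need (1, 1) fits (2, 2); releases (1, 2), pool now (3, 4)
  T5: need (0, 3) fits (3, 4); releases (2, 3), pool now (5, 7)
  T1: need (1, 3) fits (5, 7); releases (0, 1), pool now (5, 8)
  T4: need (3, 6) fits (5, 8); releases (1, 0), pool now (6, 8)
  T2: need (4, 2) fits (6, 8); releases (3, 2), pool now (9, 10)
  T9: need (2, 5) fits (9, 10); releases (2, 2), pool now (11, 12)
(3) The exact count: 36 of the possible complete orderings are safe sequences.


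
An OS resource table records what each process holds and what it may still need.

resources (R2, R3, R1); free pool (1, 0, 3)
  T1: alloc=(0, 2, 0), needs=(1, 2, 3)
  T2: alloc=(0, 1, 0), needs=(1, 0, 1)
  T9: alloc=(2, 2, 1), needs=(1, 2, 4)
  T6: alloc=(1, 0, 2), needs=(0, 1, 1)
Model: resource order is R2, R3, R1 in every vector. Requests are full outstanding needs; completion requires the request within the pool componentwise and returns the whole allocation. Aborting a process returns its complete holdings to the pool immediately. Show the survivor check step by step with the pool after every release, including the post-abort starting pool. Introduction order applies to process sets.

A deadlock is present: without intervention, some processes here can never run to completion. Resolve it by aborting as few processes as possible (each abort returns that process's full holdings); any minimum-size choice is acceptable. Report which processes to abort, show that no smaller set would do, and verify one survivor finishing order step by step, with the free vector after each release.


The answer: abort T1.
Key observation: T9 had no path to completion before; after the abort of T1 ((0, 2, 0) returned), step 3 is where it fits.
Minimality: the empty abort set fails — the state is deadlocked as it stands.
Survivors finish in the order: T6, T2, T9. Check, step by step (pool after the aborts first):
  pool = (1, 2, 3)
  T6: need (0, 1, 1) fits (1, 2, 3); releases (1, 0, 2), pool now (2, 2, 5)
  T2: need (1, 0, 1) fits (2, 2, 5); releases (0, 1, 0), pool now (2, 3, 5)
  T9: need (1, 2, 4) fits (2, 3, 5); releases (2, 2, 1), pool now (4, 5, 6)


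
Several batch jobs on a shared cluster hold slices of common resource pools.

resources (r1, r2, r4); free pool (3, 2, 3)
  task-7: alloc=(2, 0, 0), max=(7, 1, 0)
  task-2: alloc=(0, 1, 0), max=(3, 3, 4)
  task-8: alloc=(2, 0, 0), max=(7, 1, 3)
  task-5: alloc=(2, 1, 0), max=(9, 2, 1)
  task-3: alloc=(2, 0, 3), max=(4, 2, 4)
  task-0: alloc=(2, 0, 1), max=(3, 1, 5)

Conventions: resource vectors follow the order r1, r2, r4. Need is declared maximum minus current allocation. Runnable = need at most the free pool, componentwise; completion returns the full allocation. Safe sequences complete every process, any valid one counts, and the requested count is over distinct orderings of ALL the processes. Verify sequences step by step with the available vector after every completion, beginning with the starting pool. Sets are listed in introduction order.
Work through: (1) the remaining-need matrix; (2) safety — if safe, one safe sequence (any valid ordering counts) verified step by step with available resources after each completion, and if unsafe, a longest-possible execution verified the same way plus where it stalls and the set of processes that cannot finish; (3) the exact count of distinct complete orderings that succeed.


(1) Need matrix, components ordered r1, r2, r4:
  task-7: (5, 1, 0)
  task-2: (3, 2, 4)
  task-8: (5, 1, 3)
  task-5: (7, 1, 1)
  task-3: (2, 2, 1)
  task-0: (1, 1, 4)
(2) SAFE — a valid safe sequence is task-3, task-7, task-8, task-0, task-5, task-2.
Key observation: reading the order forward, task-3 is the first process whose need (2, 2, 1) meets the free pool (3, 2, 3) exactly on a resource it requests.
Check, step by step:
  pool = (3, 2, 3)
  task-3 needs (2, 2, 1) <= (3, 2, 3) -> finishes; pool += (2, 0, 3) = (5, 2, 6)
  task-7 needs (5, 1, 0) <= (5, 2, 6) -> finishes; pool += (2, 0, 0) = (7, 2, 6)
  task-8 needs (5, 1, 3) <= (7, 2, 6) -> finishes; pool += (2, 0, 0) = (9, 2, 6)
  task-0 needs (1, 1, 4) <= (9, 2, 6) -> finishes; pool += (2, 0, 1) = (11, 2, 7)
  task-5 needs (7, 1, 1) <= (11, 2, 7) -> finishes; pool += (2, 1, 0) = (13, 3, 7)
  task-2 needs (3, 2, 4) <= (13, 3, 7) -> finishes; pool += (0, 1, 0) = (13, 4, 7)
(3) The exact count: 90 of the possible complete orderings are safe sequences.


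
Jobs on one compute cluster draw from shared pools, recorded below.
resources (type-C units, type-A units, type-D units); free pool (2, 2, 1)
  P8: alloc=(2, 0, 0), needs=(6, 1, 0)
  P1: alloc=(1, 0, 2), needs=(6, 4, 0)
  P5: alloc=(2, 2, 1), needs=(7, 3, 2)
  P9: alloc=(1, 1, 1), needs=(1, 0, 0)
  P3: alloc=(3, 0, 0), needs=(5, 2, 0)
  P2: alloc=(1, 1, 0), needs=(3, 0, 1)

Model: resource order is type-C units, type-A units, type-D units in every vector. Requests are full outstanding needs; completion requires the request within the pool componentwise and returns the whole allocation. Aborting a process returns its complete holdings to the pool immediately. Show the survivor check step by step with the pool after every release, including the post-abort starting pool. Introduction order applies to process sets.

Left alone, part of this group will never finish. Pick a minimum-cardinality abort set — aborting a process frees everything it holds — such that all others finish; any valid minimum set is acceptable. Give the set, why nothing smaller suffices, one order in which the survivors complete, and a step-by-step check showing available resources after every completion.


Abort P8.
Key observation: the deadlocked P3 becomes finishable only because P8 released (2, 0, 0); it completes at step 3 below.
No smaller set exists: with zero aborts the deadlock remains.
Survivors finish in the order: P9, P2, P3, P1, P5. Walking it through (pool after the aborts first):
  pool = (4, 2, 1)
  P9: need (1, 0, 0) fits (4, 2, 1); releases (1, 1, 1), pool now (5, 3, 2)
  P2: need (3, 0, 1) fits (5, 3, 2); releases (1, 1, 0), pool now (6, 4, 2)
  P3: need (5, 2, 0) fits (6, 4, 2); releases (3, 0, 0), pool now (9, 4, 2)
  P1: need (6, 4, 0) fits (9, 4, 2); releases (1, 0, 2), pool now (10, 4, 4)
  P5: need (7, 3, 2) fits (10, 4, 4); releases (2, 2, 1), pool now (12, 6, 5)


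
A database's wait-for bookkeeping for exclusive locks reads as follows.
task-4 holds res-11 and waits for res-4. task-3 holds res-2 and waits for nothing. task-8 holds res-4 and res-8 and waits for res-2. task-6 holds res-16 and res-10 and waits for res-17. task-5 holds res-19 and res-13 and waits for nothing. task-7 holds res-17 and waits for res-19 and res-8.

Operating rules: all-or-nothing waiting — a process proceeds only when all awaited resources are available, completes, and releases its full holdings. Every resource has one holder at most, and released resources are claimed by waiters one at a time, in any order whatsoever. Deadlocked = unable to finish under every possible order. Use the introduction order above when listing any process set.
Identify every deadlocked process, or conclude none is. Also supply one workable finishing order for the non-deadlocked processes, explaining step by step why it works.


The deadlocked set is empty.
Key observation: although several processes wait, no cycle exists — each chain bottoms out at a free runner.
The rest can finish in the order task-5, task-3, task-8, task-7, task-4, task-6.
Walking it through:
  run task-5 (it waits on nothing); releases res-19 and res-13
  run task-3 (it waits on nothing); releases res-2
  run task-8 (all its waits — res-2 — are resolved); releases res-4 and res-8
  run task-7 (all its waits — res-19 and res-8 — are resolved); releases res-17
  run task-4 (all its waits — res-4 — are resolved); releases res-11
  run task-6 (all its waits — res-17 — are resolved); releases res-16 and res-10


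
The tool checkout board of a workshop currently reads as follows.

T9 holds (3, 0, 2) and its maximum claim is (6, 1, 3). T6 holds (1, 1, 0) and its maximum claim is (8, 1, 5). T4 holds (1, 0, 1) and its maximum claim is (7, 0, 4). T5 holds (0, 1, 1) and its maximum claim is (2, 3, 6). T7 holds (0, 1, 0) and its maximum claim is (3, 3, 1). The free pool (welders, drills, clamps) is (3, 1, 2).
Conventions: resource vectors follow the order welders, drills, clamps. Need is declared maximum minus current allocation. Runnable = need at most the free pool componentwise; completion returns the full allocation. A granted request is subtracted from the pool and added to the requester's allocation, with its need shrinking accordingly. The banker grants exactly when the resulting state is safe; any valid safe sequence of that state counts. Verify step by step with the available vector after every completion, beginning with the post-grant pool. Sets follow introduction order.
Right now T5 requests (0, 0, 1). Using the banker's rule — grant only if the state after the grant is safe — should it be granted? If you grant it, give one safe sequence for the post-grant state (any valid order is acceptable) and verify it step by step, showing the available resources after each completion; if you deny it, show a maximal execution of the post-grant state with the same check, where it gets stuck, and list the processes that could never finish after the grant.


DENY: after the grant no complete ordering would exist.
Key observation: after T9, T4 the pool peaks at (7, 1, 4), and each blocked process is short somewhere: T6 on clamps; T5 on drills; T7 on drills.
On the post-grant state, T9, T4 is a maximal run — nothing extends it. Verifying each step:
  pool = (3, 1, 1)
  T9 needs (3, 1, 1) <= (3, 1, 1) -> finishes; pool += (3, 0, 2) = (6, 1, 3)
  T4 needs (6, 0, 3) <= (6, 1, 3) -> finishes; pool += (1, 0, 1) = (7, 1, 4)
  T6 cannot run: need (7, 0, 5) vs free (7, 1, 4) (insufficient clamps)
  T5 cannot run: need (2, 2, 4) vs free (7, 1, 4) (insufficient drills)
  T7 cannot run: need (3, 2, 1) vs free (7, 1, 4) (insufficient drills)
Processes that could never finish after the grant: T6, T5 and T7.


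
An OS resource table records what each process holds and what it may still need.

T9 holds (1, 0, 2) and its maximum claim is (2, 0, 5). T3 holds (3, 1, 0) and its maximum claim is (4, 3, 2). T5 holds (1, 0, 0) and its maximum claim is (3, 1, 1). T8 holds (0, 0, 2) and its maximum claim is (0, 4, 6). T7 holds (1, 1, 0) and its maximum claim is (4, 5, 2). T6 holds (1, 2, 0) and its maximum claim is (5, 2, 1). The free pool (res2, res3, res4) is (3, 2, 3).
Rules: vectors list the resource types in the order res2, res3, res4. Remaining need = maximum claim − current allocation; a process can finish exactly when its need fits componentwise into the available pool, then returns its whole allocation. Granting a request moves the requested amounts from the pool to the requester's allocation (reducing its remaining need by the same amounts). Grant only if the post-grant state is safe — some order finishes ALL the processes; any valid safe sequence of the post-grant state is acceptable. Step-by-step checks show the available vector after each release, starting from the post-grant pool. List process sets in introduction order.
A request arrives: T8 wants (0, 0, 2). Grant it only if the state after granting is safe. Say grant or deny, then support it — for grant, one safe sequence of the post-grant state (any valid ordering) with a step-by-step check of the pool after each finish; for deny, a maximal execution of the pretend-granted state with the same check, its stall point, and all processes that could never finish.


DENY: after the grant no complete ordering would exist.
Key observation: the pool after T5, T6 is (5, 4, 1); every surviving request exceeds it in res4, so progress ends there.
On the post-grant state, T5, T6 is a maximal run — nothing extends it. Step-by-step check:
  pool = (3, 2, 1)
  T5: need (2, 1, 1) fits (3, 2, 1); releases (1, 0, 0), pool now (4, 2, 1)
  T6: need (4, 0, 1) fits (4, 2, 1); releases (1, 2, 0), pool now (5, 4, 1)
  T9 still needs (1, 0, 3) but only (5, 4, 1) is free — short on res4
  T3 still needs (1, 2, 2) but only (5, 4, 1) is free — short on res4
  T8 still needs (0, 4, 2) but only (5, 4, 1) is free — short on res4
  T7 still needs (3, 4, 2) but only (5, 4, 1) is free — short on res4
Post-grant, the permanently blocked set is T9, T3, T8 and T7.


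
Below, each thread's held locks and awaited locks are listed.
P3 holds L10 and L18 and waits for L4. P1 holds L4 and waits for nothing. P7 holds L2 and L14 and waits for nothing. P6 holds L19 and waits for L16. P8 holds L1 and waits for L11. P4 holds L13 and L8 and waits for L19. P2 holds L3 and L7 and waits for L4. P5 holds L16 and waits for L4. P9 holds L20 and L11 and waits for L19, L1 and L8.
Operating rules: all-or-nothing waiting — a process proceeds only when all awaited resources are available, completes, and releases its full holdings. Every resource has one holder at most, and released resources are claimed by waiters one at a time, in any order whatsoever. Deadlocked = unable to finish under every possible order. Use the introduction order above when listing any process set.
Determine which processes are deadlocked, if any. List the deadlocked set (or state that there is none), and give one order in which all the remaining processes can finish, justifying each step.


Deadlocked: P8 and P9.
Key observation: along P8 -> P9 -> P8, each member waits on what the next one holds — a deadlock; no other process is dragged down with it.
The rest can finish in the order P1, P3, P5, P6, P2, P7, P4.
Check, step by step:
  run P1 (it waits on nothing); releases L4
  P3: everything it awaited (L4) is free; runs, freeing L10 and L18
  P5: everything it awaited (L4) is free; runs, freeing L16
  P6: everything it awaited (L16) is free; runs, freeing L19
  P2: everything it awaited (L4) is free; runs, freeing L3 and L7
  run P7 (it waits on nothing); releases L2 and L14
  P4: everything it awaited (L19) is free; runs, freeing L13 and L8


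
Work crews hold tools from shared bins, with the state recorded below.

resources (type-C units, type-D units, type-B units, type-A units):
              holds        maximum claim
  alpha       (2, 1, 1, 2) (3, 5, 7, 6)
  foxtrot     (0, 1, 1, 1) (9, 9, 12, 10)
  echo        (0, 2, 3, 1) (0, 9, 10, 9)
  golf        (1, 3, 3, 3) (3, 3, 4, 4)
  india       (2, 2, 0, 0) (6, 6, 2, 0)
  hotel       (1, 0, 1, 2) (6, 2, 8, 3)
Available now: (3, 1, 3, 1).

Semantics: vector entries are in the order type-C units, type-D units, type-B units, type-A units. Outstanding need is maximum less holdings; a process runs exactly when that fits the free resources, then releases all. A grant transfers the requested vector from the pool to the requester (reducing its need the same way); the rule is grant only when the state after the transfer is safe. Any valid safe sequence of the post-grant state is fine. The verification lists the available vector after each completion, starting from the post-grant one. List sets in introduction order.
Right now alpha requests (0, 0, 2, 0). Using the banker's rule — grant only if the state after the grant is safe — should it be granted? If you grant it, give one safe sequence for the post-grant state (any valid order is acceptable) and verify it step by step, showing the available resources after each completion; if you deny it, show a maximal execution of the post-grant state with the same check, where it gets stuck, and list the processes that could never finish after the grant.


GRANT: granting preserves safety; a valid post-grant sequence is golf, alpha, india, hotel, echo, foxtrot.
Key observation: post-grant, (3, 1, 1, 1) remains, and an order beginning with golf completes everyone.
Verifying the post-grant state step by step:
  pool = (3, 1, 1, 1)
  golf needs (2, 0, 1, 1) <= (3, 1, 1, 1) -> finishes; pool += (1, 3, 3, 3) = (4, 4, 4, 4)
  alpha needs (1, 4, 4, 4) <= (4, 4, 4, 4) -> finishes; pool += (2, 1, 3, 2) = (6, 5, 7, 6)
  india needs (4, 4, 2, 0) <= (6, 5, 7, 6) -> finishes; pool += (2, 2, 0, 0) = (8, 7, 7, 6)
  hotel needs (5, 2, 7, 1) <= (8, 7, 7, 6) -> finishes; pool += (1, 0, 1, 2) = (9, 7, 8, 8)
  echo needs (0, 7, 7, 8) <= (9, 7, 8, 8) -> finishes; pool += (0, 2, 3, 1) = (9, 9, 11, 9)
  foxtrot needs (9, 8, 11, 9) <= (9, 9, 11, 9) -> finishes; pool += (0, 1, 1, 1) = (9, 10, 12, 10)


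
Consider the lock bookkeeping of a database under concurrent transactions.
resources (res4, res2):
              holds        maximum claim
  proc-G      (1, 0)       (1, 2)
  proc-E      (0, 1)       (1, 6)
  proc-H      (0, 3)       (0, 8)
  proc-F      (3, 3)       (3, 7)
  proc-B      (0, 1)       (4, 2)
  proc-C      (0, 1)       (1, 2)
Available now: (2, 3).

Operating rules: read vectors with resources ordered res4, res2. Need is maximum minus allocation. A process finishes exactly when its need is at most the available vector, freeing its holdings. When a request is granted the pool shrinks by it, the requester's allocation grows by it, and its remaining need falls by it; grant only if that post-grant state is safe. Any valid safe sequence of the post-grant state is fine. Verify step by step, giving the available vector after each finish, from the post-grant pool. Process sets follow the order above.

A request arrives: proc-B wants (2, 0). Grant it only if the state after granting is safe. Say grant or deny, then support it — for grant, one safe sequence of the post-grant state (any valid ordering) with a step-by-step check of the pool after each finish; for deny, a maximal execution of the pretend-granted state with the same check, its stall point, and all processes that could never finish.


GRANT: granting preserves safety; a valid post-grant sequence is proc-G, proc-C, proc-F, proc-H, proc-E, proc-B.
Key observation: even at the reduced pool (0, 3), proc-G fits immediately, so safety survives the grant.
Verifying the post-grant state step by step:
  pool = (0, 3)
  proc-G needs (0, 2) <= (0, 3) -> finishes; pool += (1, 0) = (1, 3)
  proc-C needs (1, 1) <= (1, 3) -> finishes; pool += (0, 1) = (1, 4)
  proc-F needs (0, 4) <= (1, 4) -> finishes; pool += (3, 3) = (4, 7)
  proc-H needs (0, 5) <= (4, 7) -> finishes; pool += (0, 3) = (4, 10)
  proc-E needs (1, 5) <= (4, 10) -> finishes; pool += (0, 1) = (4, 11)
  proc-B needs (2, 1) <= (4, 11) -> finishes; pool += (2, 1) = (6, 12)
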